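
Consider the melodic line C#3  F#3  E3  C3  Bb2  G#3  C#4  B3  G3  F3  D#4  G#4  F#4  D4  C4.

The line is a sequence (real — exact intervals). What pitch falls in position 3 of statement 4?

C#5

The unit is 5 notes. Position-3 pitches of the 3 shown cells: E3, B3, F#4.
One more up a 5th gives C#5.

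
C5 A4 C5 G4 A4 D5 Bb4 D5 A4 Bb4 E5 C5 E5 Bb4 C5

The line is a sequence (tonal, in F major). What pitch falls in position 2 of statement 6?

F5

Grouping in 5s, the 2nd note of each cell is A4, Bb4, C5.
Carrying that up a 2nd forward: D5 → E5 → F5.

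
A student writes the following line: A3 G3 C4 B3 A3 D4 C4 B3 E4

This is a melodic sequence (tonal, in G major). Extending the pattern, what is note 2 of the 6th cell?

E4

The unit is 3 notes. Position-2 pitches of the 3 shown cells: G3, A3, B3.
Each moves up a 2nd. Continuing: C4 → D4 → E4.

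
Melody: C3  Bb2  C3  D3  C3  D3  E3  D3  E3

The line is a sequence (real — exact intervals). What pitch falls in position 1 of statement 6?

With 3-note cells, note 1 of each statement runs C3, D3, E3.
Extending up a 2nd: F#3 → G#3 → A#3.

A#3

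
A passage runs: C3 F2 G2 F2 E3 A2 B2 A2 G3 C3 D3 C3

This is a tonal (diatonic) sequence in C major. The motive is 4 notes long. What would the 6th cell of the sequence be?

Unit = 4 notes; the statements start on C3, E3, G3, moving up a 3rd each time.
Carrying on: B3 → D4 → F4.
Statement 6 starts on F4 and keeps the same diatonic contour: F4 B3 C4 B3.

F4 B3 C4 B3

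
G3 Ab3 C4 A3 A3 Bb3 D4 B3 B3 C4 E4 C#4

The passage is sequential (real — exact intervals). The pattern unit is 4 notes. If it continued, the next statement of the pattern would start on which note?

With a 4-note motive the entries are G3, A3, B3, each up a 2nd from the previous.
One more step up a 2nd gives C#4.

C#4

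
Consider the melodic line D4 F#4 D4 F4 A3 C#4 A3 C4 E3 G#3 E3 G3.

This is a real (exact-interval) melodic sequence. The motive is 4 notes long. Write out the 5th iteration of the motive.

F#2 A#2 F#2 A2

The 4-note cells begin on D4, A3, E3 — each down a 4th from the last.
Carrying on: B2 → F#2.
So cell 5 is F#2 A#2 F#2 A2.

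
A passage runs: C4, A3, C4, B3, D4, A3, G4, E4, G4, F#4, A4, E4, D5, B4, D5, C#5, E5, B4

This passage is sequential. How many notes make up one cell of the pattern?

18 notes total. Splitting into 3 groups of 6:
C4 A3 C4 B3 D4 A3 | G4 E4 G4 F#4 A4 E4 | D5 B4 D5 C#5 E5 B4
Every group is a transposition up a 5th of the one before; no shorter unit works.

6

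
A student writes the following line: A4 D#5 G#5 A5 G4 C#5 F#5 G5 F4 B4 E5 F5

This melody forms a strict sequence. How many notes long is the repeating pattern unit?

12 notes total. Splitting into 3 groups of 4:
A4 D#5 G#5 A5 | G4 C#5 F#5 G5 | F4 B4 E5 F5
That's a consistent down a 2nd shift per cell, and no other grouping gives one.

4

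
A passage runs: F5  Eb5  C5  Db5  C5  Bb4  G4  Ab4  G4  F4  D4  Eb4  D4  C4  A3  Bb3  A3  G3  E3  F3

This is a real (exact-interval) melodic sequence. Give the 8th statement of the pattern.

The 4-note cells begin on F5, C5, G4, D4, A3 — each down a 4th from the last.
Continuing the starts: E3 → B2 → F#2.
From F#2 the exact shape gives F#2 E2 C#2 D2.

F#2 E2 C#2 D2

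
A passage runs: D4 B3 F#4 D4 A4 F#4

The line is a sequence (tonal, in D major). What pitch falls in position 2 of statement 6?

E5

With 2-note cells, note 2 of each statement runs B3, D4, F#4.
Each moves up a 3rd. Continuing: A4 → C#5 → E5.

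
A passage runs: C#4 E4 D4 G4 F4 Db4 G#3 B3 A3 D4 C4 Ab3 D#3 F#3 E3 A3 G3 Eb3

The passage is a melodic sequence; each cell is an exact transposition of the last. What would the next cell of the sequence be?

A#2 C#3 B2 E3 D3 Bb2

Unit = 6 notes; the statements start on C#4, G#3, D#3, moving down a 4th each time.
From A#2 the exact shape gives A#2 C#3 B2 E3 D3 Bb2.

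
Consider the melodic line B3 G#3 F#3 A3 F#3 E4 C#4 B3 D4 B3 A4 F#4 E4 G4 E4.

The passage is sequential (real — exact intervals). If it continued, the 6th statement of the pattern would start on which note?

C6

Taking 5-note groups, the heads are B3, E4, A4: the pattern moves up a 4th.
Extending the heads up a 4th: D5 → G5 → C6.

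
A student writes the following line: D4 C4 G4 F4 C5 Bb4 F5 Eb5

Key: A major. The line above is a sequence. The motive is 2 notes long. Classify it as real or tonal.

real

Each cell has the same semitone pattern (-2,) — intervals are preserved exactly.
And C4 lies outside A major, so the sequence is real rather than tonal.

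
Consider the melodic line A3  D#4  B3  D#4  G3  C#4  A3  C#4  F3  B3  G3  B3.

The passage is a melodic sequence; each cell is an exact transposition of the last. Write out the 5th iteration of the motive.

Db3 G3 Eb3 G3

Unit = 4 notes; the statements start on A3, G3, F3, moving down a 2nd each time.
Extending down a 2nd: Eb3 → Db3.
Statement 5 starts on Db3 and keeps the same exact contour: Db3 G3 Eb3 G3.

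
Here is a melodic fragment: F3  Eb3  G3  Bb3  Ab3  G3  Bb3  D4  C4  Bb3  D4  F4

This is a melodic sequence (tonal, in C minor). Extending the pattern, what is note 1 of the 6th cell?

With 4-note cells, note 1 of each statement runs F3, Ab3, C4.
Each moves up a 3rd. Continuing: Eb4 → G4 → Bb4.

Bb4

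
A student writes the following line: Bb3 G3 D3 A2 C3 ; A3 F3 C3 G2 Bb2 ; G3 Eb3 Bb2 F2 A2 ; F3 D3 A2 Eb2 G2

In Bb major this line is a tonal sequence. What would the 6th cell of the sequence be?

D3 Bb2 F2 C2 Eb2

Taking 5-note groups, the heads are Bb3, A3, G3, F3: the pattern moves down a 2nd.
Continuing the starts: Eb3 → D3.
Statement 6 starts on D3 and keeps the same diatonic contour: D3 Bb2 F2 C2 Eb2.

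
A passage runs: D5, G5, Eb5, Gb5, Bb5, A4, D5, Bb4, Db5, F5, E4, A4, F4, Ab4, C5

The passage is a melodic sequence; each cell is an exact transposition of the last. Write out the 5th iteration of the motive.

F#3 B3 G3 Bb3 D4

Taking 5-note groups, the heads are D5, A4, E4: the pattern moves down a 4th.
Carrying on: B3 → F#3.
From F#3 the exact shape gives F#3 B3 G3 Bb3 D4.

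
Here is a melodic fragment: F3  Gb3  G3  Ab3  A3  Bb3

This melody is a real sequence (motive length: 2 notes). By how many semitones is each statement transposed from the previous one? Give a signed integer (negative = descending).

Unit = 2 notes; the statements start on F3, G3, A3, moving up a 2nd each time.
Counting half-steps from F3 to G3: 2.

2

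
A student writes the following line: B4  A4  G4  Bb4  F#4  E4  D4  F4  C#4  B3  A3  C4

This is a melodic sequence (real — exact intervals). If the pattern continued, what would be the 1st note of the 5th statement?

The unit is 4 notes. Position-1 pitches of the 3 shown cells: B4, F#4, C#4.
Each moves down a 4th. Continuing: G#3 → D#3.

D#3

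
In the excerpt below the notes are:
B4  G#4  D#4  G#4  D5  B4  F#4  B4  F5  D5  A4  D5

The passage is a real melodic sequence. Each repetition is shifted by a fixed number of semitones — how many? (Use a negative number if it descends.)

Taking 4-note groups, the heads are B4, D5, F5: the pattern moves up a 3rd.
Counting half-steps from B4 to D5: 3.

3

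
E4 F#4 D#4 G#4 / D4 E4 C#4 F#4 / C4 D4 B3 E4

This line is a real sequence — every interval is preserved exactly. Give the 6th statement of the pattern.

Gb3 Ab3 F3 Bb3

Unit = 4 notes; the statements start on E4, D4, C4, moving down a 2nd each time.
Carrying on: Bb3 → Ab3 → Gb3.
From Gb3 the exact shape gives Gb3 Ab3 F3 Bb3.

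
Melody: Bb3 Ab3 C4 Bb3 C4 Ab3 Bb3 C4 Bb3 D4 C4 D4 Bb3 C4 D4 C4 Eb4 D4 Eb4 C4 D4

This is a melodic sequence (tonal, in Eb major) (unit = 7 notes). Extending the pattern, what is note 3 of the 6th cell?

Ab4

The unit is 7 notes. Position-3 pitches of the 3 shown cells: C4, D4, Eb4.
Each moves up a 2nd. Continuing: F4 → G4 → Ab4.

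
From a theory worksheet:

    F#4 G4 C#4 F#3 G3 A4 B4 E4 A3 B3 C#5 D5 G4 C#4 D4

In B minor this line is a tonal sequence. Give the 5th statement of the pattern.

Unit = 5 notes; the statements start on F#4, A4, C#5, moving up a 3rd each time.
Carrying on: E5 → G5.
From G5 the diatonic shape gives G5 A5 D5 G4 A4.

G5 A5 D5 G4 A4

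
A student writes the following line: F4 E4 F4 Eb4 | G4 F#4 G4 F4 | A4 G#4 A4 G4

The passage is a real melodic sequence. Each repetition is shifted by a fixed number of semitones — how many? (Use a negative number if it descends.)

Taking 4-note groups, the heads are F4, G4, A4: the pattern moves up a 2nd.
F4 to G4 spans +2 semitones.

2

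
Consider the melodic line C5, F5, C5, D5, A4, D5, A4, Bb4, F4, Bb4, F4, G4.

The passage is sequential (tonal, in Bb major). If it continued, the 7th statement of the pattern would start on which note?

With a 4-note motive the entries are C5, A4, F4, each down a 3rd from the previous.
Continuing: D4 → Bb3 → G3 → Eb3. Statement 7 starts on Eb3.

Eb3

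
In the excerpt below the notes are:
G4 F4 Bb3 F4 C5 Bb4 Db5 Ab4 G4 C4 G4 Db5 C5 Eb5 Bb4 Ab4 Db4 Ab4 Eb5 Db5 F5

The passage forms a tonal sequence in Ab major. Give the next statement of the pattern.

Unit = 7 notes; the statements start on G4, Ab4, Bb4, moving up a 2nd each time.
So cell 4 is C5 Bb4 Eb4 Bb4 F5 Eb5 G5.

C5 Bb4 Eb4 Bb4 F5 Eb5 G5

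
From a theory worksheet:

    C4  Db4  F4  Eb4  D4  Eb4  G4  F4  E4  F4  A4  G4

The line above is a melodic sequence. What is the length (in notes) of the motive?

4

12 notes total. Splitting into 3 groups of 4:
C4 Db4 F4 Eb4 | D4 Eb4 G4 F4 | E4 F4 A4 G4
Every group is a transposition up a 2nd of the one before; no shorter unit works.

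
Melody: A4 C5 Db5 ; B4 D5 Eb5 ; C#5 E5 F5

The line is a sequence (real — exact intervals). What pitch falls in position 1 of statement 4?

D#5

With 3-note cells, note 1 of each statement runs A4, B4, C#5.
From C#5, up a 2nd gives D#5.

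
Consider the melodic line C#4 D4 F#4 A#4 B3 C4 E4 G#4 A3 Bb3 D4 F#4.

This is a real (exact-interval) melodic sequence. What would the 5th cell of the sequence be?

Taking 4-note groups, the heads are C#4, B3, A3: the pattern moves down a 2nd.
Carrying on: G3 → F3.
So cell 5 is F3 Gb3 Bb3 D4.

F3 Gb3 Bb3 D4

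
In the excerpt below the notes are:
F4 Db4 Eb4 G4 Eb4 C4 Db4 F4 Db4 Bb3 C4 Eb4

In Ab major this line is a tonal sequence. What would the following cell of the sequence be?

Unit = 4 notes; the statements start on F4, Eb4, Db4, moving down a 2nd each time.
From C4 the diatonic shape gives C4 Ab3 Bb3 Db4.

C4 Ab3 Bb3 Db4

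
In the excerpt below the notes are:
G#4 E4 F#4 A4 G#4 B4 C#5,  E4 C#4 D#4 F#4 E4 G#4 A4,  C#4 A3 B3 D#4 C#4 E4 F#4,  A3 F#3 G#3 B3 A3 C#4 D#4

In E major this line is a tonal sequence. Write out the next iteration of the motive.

F#3 D#3 E3 G#3 F#3 A3 B3

With a 7-note motive the entries are G#4, E4, C#4, A3, each down a 3rd from the previous.
So cell 5 is F#3 D#3 E3 G#3 F#3 A3 B3.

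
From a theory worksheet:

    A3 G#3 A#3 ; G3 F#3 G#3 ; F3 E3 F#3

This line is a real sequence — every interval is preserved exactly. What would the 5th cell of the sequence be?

Db3 C3 D3

Unit = 3 notes; the statements start on A3, G3, F3, moving down a 2nd each time.
Extending down a 2nd: Eb3 → Db3.
Statement 5 starts on Db3 and keeps the same exact contour: Db3 C3 D3.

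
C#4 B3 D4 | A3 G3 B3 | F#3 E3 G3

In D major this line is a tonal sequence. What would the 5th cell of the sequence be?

Unit = 3 notes; the statements start on C#4, A3, F#3, moving down a 3rd each time.
Extending down a 3rd: D3 → B2.
Statement 5 starts on B2 and keeps the same diatonic contour: B2 A2 C#3.

B2 A2 C#3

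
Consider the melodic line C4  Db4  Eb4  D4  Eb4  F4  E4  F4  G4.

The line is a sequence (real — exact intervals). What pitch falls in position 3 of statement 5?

The unit is 3 notes. Position-3 pitches of the 3 shown cells: Eb4, F4, G4.
Extending up a 2nd: A4 → B4.

B4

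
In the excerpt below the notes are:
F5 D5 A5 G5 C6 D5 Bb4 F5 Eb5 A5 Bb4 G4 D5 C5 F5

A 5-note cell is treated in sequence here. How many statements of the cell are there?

3

15 notes in groups of 5 gives 15/5 = 3 statements.
Starts: F5, D5, Bb4 — each down a 3rd.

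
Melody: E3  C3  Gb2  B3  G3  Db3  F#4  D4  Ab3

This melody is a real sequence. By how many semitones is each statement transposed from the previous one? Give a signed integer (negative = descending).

7

With a 3-note motive the entries are E3, B3, F#4, each up a 5th from the previous.
Counting half-steps from E3 to B3: 7.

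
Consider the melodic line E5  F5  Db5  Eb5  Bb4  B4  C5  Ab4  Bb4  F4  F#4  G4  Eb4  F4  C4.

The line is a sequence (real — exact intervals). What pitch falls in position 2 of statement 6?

The unit is 5 notes. Position-2 pitches of the 3 shown cells: F5, C5, G4.
Extending down a 4th: D4 → A3 → E3.

E3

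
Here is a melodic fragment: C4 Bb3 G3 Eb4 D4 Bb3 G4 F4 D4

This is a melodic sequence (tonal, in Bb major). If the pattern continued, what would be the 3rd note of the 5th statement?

A4

Grouping in 3s, the 3rd note of each cell is G3, Bb3, D4.
Carrying that up a 3rd forward: F4 → A4.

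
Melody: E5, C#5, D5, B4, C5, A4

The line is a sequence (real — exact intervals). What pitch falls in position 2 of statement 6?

The unit is 2 notes. Position-2 pitches of the 3 shown cells: C#5, B4, A4.
Each moves down a 2nd. Continuing: G4 → F4 → Eb4.

Eb4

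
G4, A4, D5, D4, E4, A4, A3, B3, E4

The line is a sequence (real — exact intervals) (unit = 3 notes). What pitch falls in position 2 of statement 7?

D#2

With 3-note cells, note 2 of each statement runs A4, E4, B3.
Extending down a 4th: F#3 → C#3 → G#2 → D#2.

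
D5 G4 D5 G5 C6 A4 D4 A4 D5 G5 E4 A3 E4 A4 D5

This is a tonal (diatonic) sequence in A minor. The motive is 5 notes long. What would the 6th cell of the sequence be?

C3 F2 C3 F3 B3

Taking 5-note groups, the heads are D5, A4, E4: the pattern moves down a 4th.
Carrying on: B3 → F3 → C3.
Statement 6 starts on C3 and keeps the same diatonic contour: C3 F2 C3 F3 B3.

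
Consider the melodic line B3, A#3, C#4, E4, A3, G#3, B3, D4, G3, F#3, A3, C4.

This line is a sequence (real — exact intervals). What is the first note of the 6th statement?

The 4-note cells begin on B3, A3, G3 — each down a 2nd from the last.
Continuing: F3 → Eb3 → Db3. Statement 6 starts on Db3.

Db3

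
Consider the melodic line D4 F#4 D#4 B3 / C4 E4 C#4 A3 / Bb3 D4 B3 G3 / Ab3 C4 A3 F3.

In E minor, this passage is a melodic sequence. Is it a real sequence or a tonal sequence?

Each cell has the same semitone pattern (4, -3, -4) — intervals are preserved exactly.
And D#4 lies outside E minor, so the sequence is real rather than tonal.

real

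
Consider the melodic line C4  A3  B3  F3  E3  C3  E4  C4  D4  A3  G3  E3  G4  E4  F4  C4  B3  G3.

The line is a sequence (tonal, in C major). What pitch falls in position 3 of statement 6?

With 6-note cells, note 3 of each statement runs B3, D4, F4.
Carrying that up a 3rd forward: A4 → C5 → E5.

E5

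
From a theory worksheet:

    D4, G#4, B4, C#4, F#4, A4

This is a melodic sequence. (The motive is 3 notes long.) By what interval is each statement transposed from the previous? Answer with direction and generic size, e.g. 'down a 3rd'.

The 3-note cells begin on D4, C#4 — each down a 2nd from the last.
D4 to C#4 is down a 2nd.

down a 2nd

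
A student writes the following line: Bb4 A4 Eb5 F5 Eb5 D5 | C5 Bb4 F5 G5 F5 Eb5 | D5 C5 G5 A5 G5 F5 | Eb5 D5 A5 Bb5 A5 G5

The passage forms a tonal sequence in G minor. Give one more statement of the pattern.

F5 Eb5 Bb5 C6 Bb5 A5

Unit = 6 notes; the statements start on Bb4, C5, D5, Eb5, moving up a 2nd each time.
Statement 5 starts on F5 and keeps the same diatonic contour: F5 Eb5 Bb5 C6 Bb5 A5.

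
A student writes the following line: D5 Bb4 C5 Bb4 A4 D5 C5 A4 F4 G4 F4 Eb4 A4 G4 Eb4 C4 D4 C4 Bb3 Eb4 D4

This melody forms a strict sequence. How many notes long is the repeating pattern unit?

7

Try groups of 7 (3 cells in 21 notes):
D5 Bb4 C5 Bb4 A4 D5 C5 | A4 F4 G4 F4 Eb4 A4 G4 | Eb4 C4 D4 C4 Bb3 Eb4 D4
That's a consistent down a 4th shift per cell, and no other grouping gives one.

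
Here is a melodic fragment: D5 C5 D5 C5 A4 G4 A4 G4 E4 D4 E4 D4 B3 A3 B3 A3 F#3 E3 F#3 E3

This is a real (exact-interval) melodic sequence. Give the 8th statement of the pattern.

D#2 C#2 D#2 C#2

The 4-note cells begin on D5, A4, E4, B3, F#3 — each down a 4th from the last.
Extending down a 4th: C#3 → G#2 → D#2.
From D#2 the exact shape gives D#2 C#2 D#2 C#2.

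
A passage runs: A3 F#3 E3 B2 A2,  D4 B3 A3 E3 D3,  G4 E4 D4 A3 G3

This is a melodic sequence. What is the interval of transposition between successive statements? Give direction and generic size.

The 5-note cells begin on A3, D4, G4 — each up a 4th from the last.
A3 to D4 is up a 4th.

up a 4th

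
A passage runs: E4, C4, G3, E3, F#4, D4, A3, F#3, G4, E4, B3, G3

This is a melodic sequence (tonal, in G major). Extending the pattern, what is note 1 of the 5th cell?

Grouping in 4s, the 1st note of each cell is E4, F#4, G4.
Carrying that up a 2nd forward: A4 → B4.

B4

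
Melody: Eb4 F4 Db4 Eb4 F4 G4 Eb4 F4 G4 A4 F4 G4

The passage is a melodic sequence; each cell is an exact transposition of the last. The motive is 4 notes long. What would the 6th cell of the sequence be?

Taking 4-note groups, the heads are Eb4, F4, G4: the pattern moves up a 2nd.
Extending up a 2nd: A4 → B4 → C#5.
So cell 6 is C#5 D#5 B4 C#5.

C#5 D#5 B4 C#5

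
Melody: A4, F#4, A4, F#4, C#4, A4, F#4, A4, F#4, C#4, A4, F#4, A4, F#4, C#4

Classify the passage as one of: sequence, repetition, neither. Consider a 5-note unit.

Each 5-note cell is identical (A4 F#4 A4 F#4 C#4), restated at the same pitch.

repetition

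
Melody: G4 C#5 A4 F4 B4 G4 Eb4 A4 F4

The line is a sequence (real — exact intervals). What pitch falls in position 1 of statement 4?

Db4

With 3-note cells, note 1 of each statement runs G4, F4, Eb4.
From Eb4, down a 2nd gives Db4.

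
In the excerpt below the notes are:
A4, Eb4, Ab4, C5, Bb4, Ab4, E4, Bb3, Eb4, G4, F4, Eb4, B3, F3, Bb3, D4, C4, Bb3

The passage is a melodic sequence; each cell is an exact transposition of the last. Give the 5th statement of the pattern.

C#3 G2 C3 E3 D3 C3

Taking 6-note groups, the heads are A4, E4, B3: the pattern moves down a 4th.
Carrying on: F#3 → C#3.
So cell 5 is C#3 G2 C3 E3 D3 C3.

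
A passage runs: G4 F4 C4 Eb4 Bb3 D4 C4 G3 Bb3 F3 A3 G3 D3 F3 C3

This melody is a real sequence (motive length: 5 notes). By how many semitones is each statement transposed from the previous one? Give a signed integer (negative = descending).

Taking 5-note groups, the heads are G4, D4, A3: the pattern moves down a 4th.
G4→D4 is 62 − 67 = -5 semitones.

-5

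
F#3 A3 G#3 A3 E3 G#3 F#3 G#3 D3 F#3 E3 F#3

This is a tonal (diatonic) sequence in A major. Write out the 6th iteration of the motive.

Taking 4-note groups, the heads are F#3, E3, D3: the pattern moves down a 2nd.
Extending down a 2nd: C#3 → B2 → A2.
So cell 6 is A2 C#3 B2 C#3.

A2 C#3 B2 C#3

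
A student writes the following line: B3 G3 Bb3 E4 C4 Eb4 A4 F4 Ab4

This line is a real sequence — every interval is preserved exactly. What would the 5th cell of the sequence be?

With a 3-note motive the entries are B3, E4, A4, each up a 4th from the previous.
Continuing the starts: D5 → G5.
So cell 5 is G5 Eb5 Gb5.

G5 Eb5 Gb5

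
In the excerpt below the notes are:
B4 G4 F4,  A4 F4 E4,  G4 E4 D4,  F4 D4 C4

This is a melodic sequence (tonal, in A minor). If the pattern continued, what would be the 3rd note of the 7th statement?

Grouping in 3s, the 3rd note of each cell is F4, E4, D4, C4.
Extending down a 2nd: B3 → A3 → G3.

G3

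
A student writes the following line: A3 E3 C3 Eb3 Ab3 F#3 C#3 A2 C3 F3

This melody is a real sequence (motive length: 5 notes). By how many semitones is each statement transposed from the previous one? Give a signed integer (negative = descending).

-3

Taking 5-note groups, the heads are A3, F#3: the pattern moves down a 3rd.
A3→F#3 is 54 − 57 = -3 semitones.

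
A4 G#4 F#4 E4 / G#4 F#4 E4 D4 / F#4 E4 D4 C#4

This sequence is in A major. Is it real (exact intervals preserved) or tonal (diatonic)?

tonal

Every note is diatonic to A major.
Cell 1 has -1 semitones from note 1 to 2, but cell 2 has -2 — the interval quality changes while the contour stays the same, which is the hallmark of a tonal sequence.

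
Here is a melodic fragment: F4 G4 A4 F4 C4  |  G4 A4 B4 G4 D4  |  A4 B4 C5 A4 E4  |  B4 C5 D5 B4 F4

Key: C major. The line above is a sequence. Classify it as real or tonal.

Every note is diatonic to C major.
Cell 1 has +2 semitones from note 2 to 3, but cell 3 has +1 — the interval quality changes while the contour stays the same, which is the hallmark of a tonal sequence.

tonal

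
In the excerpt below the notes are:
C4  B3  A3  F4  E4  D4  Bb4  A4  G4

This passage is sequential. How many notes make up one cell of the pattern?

3

9 notes total. Splitting into 3 groups of 3:
C4 B3 A3 | F4 E4 D4 | Bb4 A4 G4
Each cell is the previous one up a 4th — so the unit is 3 notes.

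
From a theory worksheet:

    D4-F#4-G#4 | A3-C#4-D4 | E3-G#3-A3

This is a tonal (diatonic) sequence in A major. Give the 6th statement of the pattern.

The 3-note cells begin on D4, A3, E3 — each down a 4th from the last.
Carrying on: B2 → F#2 → C#2.
Statement 6 starts on C#2 and keeps the same diatonic contour: C#2 E2 F#2.

C#2 E2 F#2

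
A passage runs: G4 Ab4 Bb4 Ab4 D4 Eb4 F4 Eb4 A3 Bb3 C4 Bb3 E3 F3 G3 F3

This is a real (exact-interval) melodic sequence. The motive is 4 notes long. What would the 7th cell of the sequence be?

Taking 4-note groups, the heads are G4, D4, A3, E3: the pattern moves down a 4th.
Carrying on: B2 → F#2 → C#2.
So cell 7 is C#2 D2 E2 D2.

C#2 D2 E2 D2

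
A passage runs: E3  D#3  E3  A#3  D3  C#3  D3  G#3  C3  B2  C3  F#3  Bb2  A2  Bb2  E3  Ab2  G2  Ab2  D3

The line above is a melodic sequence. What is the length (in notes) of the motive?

There are 20 notes; a 4-note unit gives 5 cells:
E3 D#3 E3 A#3 | D3 C#3 D3 G#3 | C3 B2 C3 F#3 | Bb2 A2 Bb2 E3 | Ab2 G2 Ab2 D3
That's a consistent down a 2nd shift per cell, and no other grouping gives one.

4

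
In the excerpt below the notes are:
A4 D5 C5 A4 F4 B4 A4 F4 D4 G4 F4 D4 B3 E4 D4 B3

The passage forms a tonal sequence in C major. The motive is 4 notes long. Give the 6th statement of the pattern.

Unit = 4 notes; the statements start on A4, F4, D4, B3, moving down a 3rd each time.
Extending down a 3rd: G3 → E3.
From E3 the diatonic shape gives E3 A3 G3 E3.

E3 A3 G3 E3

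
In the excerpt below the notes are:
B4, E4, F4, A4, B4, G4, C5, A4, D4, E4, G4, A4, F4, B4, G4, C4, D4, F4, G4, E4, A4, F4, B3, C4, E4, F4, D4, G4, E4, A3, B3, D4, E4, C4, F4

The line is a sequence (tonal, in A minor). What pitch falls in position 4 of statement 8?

With 7-note cells, note 4 of each statement runs A4, G4, F4, E4, D4.
Each moves down a 2nd. Continuing: C4 → B3 → A3.

A3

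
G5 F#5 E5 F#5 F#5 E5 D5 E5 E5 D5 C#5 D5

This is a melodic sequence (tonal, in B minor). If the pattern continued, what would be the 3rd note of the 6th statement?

G4

With 4-note cells, note 3 of each statement runs E5, D5, C#5.
Each moves down a 2nd. Continuing: B4 → A4 → G4.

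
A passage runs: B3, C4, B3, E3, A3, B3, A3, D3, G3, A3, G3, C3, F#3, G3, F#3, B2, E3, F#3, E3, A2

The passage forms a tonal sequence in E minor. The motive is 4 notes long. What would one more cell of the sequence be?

D3 E3 D3 G2

With a 4-note motive the entries are B3, A3, G3, F#3, E3, each down a 2nd from the previous.
Statement 6 starts on D3 and keeps the same diatonic contour: D3 E3 D3 G2.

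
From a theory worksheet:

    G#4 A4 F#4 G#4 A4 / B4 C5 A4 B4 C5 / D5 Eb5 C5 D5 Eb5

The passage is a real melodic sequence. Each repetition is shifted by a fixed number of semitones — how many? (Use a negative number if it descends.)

With a 5-note motive the entries are G#4, B4, D5, each up a 3rd from the previous.
G#4 to B4 spans +3 semitones.

3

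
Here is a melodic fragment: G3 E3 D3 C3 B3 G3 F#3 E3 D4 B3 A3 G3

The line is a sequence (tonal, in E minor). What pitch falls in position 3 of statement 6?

With 4-note cells, note 3 of each statement runs D3, F#3, A3.
Extending up a 3rd: C4 → E4 → G4.

G4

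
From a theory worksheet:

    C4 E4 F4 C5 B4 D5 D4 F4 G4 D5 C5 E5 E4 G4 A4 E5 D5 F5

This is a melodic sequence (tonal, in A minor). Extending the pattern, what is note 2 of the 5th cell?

The unit is 6 notes. Position-2 pitches of the 3 shown cells: E4, F4, G4.
Extending up a 2nd: A4 → B4.

B4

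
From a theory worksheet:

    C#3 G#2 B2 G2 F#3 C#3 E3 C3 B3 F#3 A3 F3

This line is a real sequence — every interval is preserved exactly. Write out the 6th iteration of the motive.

D5 A4 C5 Ab4

The 4-note cells begin on C#3, F#3, B3 — each up a 4th from the last.
Continuing the starts: E4 → A4 → D5.
From D5 the exact shape gives D5 A4 C5 Ab4.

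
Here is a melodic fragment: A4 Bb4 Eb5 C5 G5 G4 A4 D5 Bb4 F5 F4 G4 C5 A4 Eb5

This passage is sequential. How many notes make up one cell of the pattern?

Try groups of 5 (3 cells in 15 notes):
A4 Bb4 Eb5 C5 G5 | G4 A4 D5 Bb4 F5 | F4 G4 C5 A4 Eb5
Each cell is the previous one down a 2nd — so the unit is 5 notes.

5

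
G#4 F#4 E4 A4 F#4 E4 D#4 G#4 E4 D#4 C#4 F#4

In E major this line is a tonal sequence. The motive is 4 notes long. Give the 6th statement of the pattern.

The 4-note cells begin on G#4, F#4, E4 — each down a 2nd from the last.
Extending down a 2nd: D#4 → C#4 → B3.
Statement 6 starts on B3 and keeps the same diatonic contour: B3 A3 G#3 C#4.

B3 A3 G#3 C#4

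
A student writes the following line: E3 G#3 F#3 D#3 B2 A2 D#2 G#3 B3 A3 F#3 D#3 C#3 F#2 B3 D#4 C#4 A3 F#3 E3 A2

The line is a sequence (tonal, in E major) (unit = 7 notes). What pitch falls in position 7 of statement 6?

G#3

The unit is 7 notes. Position-7 pitches of the 3 shown cells: D#2, F#2, A2.
Extending up a 3rd: C#3 → E3 → G#3.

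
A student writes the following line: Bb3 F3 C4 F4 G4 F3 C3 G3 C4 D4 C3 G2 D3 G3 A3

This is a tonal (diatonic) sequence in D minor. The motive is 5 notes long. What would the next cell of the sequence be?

G2 D2 A2 D3 E3

The 5-note cells begin on Bb3, F3, C3 — each down a 4th from the last.
Statement 4 starts on G2 and keeps the same diatonic contour: G2 D2 A2 D3 E3.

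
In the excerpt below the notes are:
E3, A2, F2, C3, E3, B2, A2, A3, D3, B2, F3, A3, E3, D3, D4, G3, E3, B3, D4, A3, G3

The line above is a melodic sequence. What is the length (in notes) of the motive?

There are 21 notes; a 7-note unit gives 3 cells:
E3 A2 F2 C3 E3 B2 A2 | A3 D3 B2 F3 A3 E3 D3 | D4 G3 E3 B3 D4 A3 G3
That's a consistent up a 4th shift per cell, and no other grouping gives one.

7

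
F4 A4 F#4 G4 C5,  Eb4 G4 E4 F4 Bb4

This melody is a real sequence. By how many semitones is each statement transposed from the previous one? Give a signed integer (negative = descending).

-2

With a 5-note motive the entries are F4, Eb4, each down a 2nd from the previous.
Counting half-steps from F4 to Eb4: -2.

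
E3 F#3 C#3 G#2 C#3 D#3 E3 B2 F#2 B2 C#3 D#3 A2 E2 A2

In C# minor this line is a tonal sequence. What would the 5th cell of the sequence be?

A2 B2 F#2 C#2 F#2

The 5-note cells begin on E3, D#3, C#3 — each down a 2nd from the last.
Continuing the starts: B2 → A2.
From A2 the diatonic shape gives A2 B2 F#2 C#2 F#2.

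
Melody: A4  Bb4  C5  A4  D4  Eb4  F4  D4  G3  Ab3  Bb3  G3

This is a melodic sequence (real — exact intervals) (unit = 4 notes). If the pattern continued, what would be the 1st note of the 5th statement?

The unit is 4 notes. Position-1 pitches of the 3 shown cells: A4, D4, G3.
Each moves down a 5th. Continuing: C3 → F2.

F2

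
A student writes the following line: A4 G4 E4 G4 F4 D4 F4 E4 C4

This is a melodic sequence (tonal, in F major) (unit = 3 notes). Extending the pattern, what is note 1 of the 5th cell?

The unit is 3 notes. Position-1 pitches of the 3 shown cells: A4, G4, F4.
Extending down a 2nd: E4 → D4.

D4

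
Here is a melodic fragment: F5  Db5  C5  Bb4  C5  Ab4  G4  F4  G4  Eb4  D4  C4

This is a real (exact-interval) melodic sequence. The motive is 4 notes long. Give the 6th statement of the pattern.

Unit = 4 notes; the statements start on F5, C5, G4, moving down a 4th each time.
Carrying on: D4 → A3 → E3.
So cell 6 is E3 C3 B2 A2.

E3 C3 B2 A2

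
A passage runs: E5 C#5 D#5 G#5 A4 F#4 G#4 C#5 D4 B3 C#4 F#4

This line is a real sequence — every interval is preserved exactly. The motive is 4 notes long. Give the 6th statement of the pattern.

F2 D2 E2 A2

With a 4-note motive the entries are E5, A4, D4, each down a 5th from the previous.
Carrying on: G3 → C3 → F2.
From F2 the exact shape gives F2 D2 E2 A2.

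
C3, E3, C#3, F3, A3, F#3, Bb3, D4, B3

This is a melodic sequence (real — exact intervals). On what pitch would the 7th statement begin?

Unit = 3 notes; the statements start on C3, F3, Bb3, moving up a 4th each time.
Continuing: Eb4 → Ab4 → Db5 → Gb5. Statement 7 starts on Gb5.

Gb5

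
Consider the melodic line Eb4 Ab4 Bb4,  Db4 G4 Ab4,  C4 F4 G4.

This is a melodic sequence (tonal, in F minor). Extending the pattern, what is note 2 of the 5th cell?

The unit is 3 notes. Position-2 pitches of the 3 shown cells: Ab4, G4, F4.
Extending down a 2nd: Eb4 → Db4.

Db4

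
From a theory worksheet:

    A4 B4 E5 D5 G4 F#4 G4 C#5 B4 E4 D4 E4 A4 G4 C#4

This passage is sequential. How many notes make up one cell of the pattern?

15 notes total. Splitting into 3 groups of 5:
A4 B4 E5 D5 G4 | F#4 G4 C#5 B4 E4 | D4 E4 A4 G4 C#4
Every group is a transposition down a 3rd of the one before; no shorter unit works.

5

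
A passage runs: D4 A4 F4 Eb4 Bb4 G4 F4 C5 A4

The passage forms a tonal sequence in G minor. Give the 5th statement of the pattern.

A4 Eb5 C5

The 3-note cells begin on D4, Eb4, F4 — each up a 2nd from the last.
Extending up a 2nd: G4 → A4.
So cell 5 is A4 Eb5 C5.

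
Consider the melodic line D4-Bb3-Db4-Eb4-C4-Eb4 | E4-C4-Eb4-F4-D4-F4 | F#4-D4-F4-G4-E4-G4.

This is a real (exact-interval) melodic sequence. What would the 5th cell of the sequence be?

A#4 F#4 A4 B4 G#4 B4

Taking 6-note groups, the heads are D4, E4, F#4: the pattern moves up a 2nd.
Extending up a 2nd: G#4 → A#4.
From A#4 the exact shape gives A#4 F#4 A4 B4 G#4 B4.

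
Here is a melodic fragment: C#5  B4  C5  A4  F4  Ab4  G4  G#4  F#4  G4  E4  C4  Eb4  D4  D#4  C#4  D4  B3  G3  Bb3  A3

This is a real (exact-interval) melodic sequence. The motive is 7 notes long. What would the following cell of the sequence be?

The 7-note cells begin on C#5, G#4, D#4 — each down a 4th from the last.
So cell 4 is A#3 G#3 A3 F#3 D3 F3 E3.

A#3 G#3 A3 F#3 D3 F3 E3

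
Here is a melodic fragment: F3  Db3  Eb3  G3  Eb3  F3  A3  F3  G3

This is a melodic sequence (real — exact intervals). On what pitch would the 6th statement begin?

Unit = 3 notes; the statements start on F3, G3, A3, moving up a 2nd each time.
Extending the heads up a 2nd: B3 → C#4 → D#4.

D#4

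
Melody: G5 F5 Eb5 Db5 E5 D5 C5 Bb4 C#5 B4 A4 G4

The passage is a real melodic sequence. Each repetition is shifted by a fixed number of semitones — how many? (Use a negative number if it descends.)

-3

Unit = 4 notes; the statements start on G5, E5, C#5, moving down a 3rd each time.
G5→E5 is 76 − 79 = -3 semitones.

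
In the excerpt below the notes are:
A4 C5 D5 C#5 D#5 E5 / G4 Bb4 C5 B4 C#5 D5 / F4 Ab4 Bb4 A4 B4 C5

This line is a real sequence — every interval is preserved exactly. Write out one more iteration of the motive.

Unit = 6 notes; the statements start on A4, G4, F4, moving down a 2nd each time.
Statement 4 starts on Eb4 and keeps the same exact contour: Eb4 Gb4 Ab4 G4 A4 Bb4.

Eb4 Gb4 Ab4 G4 A4 Bb4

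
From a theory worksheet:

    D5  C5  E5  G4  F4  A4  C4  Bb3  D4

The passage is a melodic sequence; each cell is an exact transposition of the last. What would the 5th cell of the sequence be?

Taking 3-note groups, the heads are D5, G4, C4: the pattern moves down a 5th.
Extending down a 5th: F3 → Bb2.
From Bb2 the exact shape gives Bb2 Ab2 C3.

Bb2 Ab2 C3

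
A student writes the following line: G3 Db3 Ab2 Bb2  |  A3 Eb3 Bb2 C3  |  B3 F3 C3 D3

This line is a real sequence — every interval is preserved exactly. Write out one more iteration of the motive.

Taking 4-note groups, the heads are G3, A3, B3: the pattern moves up a 2nd.
From C#4 the exact shape gives C#4 G3 D3 E3.

C#4 G3 D3 E3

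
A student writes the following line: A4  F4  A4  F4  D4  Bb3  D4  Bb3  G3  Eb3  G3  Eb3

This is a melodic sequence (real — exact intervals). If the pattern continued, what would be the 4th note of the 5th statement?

Db2

Grouping in 4s, the 4th note of each cell is F4, Bb3, Eb3.
Extending down a 5th: Ab2 → Db2.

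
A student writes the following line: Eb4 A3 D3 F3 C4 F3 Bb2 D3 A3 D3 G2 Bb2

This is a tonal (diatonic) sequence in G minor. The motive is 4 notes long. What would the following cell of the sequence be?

Taking 4-note groups, the heads are Eb4, C4, A3: the pattern moves down a 3rd.
So cell 4 is F3 Bb2 Eb2 G2.

F3 Bb2 Eb2 G2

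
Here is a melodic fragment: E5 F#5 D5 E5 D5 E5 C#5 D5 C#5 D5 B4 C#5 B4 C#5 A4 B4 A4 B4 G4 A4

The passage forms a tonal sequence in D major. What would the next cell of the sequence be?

The 4-note cells begin on E5, D5, C#5, B4, A4 — each down a 2nd from the last.
So cell 6 is G4 A4 F#4 G4.

G4 A4 F#4 G4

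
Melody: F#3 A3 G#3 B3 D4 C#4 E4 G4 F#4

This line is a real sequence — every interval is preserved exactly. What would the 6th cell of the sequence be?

G5 Bb5 A5

With a 3-note motive the entries are F#3, B3, E4, each up a 4th from the previous.
Carrying on: A4 → D5 → G5.
From G5 the exact shape gives G5 Bb5 A5.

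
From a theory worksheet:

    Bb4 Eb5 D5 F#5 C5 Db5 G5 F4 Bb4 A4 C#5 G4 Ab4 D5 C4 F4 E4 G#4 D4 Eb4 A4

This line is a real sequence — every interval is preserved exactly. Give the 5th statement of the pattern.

D3 G3 F#3 A#3 E3 F3 B3

With a 7-note motive the entries are Bb4, F4, C4, each down a 4th from the previous.
Continuing the starts: G3 → D3.
So cell 5 is D3 G3 F#3 A#3 E3 F3 B3.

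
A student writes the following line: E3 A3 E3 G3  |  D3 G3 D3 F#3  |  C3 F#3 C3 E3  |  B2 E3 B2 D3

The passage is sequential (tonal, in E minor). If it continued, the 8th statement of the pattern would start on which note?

The 4-note cells begin on E3, D3, C3, B2 — each down a 2nd from the last.
Continuing: A2 → G2 → F#2 → E2. Statement 8 starts on E2.

E2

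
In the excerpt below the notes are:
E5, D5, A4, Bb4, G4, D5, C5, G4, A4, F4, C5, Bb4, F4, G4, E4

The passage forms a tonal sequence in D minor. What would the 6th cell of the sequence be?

G4 F4 C4 D4 Bb3

With a 5-note motive the entries are E5, D5, C5, each down a 2nd from the previous.
Extending down a 2nd: Bb4 → A4 → G4.
From G4 the diatonic shape gives G4 F4 C4 D4 Bb3.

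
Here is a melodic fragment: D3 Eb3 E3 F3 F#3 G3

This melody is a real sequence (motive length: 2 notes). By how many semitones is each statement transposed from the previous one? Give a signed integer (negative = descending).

With a 2-note motive the entries are D3, E3, F#3, each up a 2nd from the previous.
Counting half-steps from D3 to E3: 2.

2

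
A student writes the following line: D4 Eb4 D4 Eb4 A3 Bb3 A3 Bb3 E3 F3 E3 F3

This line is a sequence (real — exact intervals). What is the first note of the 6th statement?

C#2

Taking 4-note groups, the heads are D4, A3, E3: the pattern moves down a 4th.
Extending the heads down a 4th: B2 → F#2 → C#2.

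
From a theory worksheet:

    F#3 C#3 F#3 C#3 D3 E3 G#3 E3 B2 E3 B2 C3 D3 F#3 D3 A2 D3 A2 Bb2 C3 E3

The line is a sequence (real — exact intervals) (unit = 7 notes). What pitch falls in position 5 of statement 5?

With 7-note cells, note 5 of each statement runs D3, C3, Bb2.
Each moves down a 2nd. Continuing: Ab2 → Gb2.

Gb2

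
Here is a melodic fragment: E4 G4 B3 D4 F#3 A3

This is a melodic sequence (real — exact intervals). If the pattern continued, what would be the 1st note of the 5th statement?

The unit is 2 notes. Position-1 pitches of the 3 shown cells: E4, B3, F#3.
Extending down a 4th: C#3 → G#2.

G#2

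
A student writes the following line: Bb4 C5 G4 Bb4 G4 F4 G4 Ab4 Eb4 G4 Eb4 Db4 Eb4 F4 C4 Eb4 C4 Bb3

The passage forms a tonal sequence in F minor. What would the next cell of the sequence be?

With a 6-note motive the entries are Bb4, G4, Eb4, each down a 3rd from the previous.
From C4 the diatonic shape gives C4 Db4 Ab3 C4 Ab3 G3.

C4 Db4 Ab3 C4 Ab3 G3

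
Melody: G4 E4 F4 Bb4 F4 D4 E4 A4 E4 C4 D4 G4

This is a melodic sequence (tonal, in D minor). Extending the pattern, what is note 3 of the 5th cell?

Bb3

With 4-note cells, note 3 of each statement runs F4, E4, D4.
Extending down a 2nd: C4 → Bb3.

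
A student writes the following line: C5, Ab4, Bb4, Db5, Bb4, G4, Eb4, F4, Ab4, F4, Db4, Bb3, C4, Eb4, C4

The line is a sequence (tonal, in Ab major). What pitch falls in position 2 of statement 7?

Db2

Grouping in 5s, the 2nd note of each cell is Ab4, Eb4, Bb3.
Carrying that down a 4th forward: F3 → C3 → G2 → Db2.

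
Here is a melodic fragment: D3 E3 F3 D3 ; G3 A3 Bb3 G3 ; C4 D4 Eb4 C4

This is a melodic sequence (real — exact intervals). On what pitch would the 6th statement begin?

Eb5

The 4-note cells begin on D3, G3, C4 — each up a 4th from the last.
Extending the heads up a 4th: F4 → Bb4 → Eb5.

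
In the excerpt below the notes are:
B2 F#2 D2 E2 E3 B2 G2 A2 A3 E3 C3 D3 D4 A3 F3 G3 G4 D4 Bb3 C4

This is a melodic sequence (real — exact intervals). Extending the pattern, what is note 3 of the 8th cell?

With 4-note cells, note 3 of each statement runs D2, G2, C3, F3, Bb3.
Each moves up a 4th. Continuing: Eb4 → Ab4 → Db5.

Db5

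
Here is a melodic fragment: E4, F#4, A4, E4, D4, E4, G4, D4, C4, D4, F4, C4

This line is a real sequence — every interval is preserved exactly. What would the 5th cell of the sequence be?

Ab3 Bb3 Db4 Ab3

With a 4-note motive the entries are E4, D4, C4, each down a 2nd from the previous.
Extending down a 2nd: Bb3 → Ab3.
Statement 5 starts on Ab3 and keeps the same exact contour: Ab3 Bb3 Db4 Ab3.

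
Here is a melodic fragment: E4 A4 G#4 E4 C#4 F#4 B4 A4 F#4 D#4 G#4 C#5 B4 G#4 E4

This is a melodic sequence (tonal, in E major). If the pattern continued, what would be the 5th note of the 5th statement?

G#4

The unit is 5 notes. Position-5 pitches of the 3 shown cells: C#4, D#4, E4.
Extending up a 2nd: F#4 → G#4.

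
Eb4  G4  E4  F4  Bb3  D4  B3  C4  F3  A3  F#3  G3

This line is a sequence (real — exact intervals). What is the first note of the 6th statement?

D2

Unit = 4 notes; the statements start on Eb4, Bb3, F3, moving down a 4th each time.
Continuing: C3 → G2 → D2. Statement 6 starts on D2.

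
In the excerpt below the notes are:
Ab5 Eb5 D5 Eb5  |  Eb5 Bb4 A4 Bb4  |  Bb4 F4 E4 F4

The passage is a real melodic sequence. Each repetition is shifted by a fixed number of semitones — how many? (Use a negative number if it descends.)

-5

Unit = 4 notes; the statements start on Ab5, Eb5, Bb4, moving down a 4th each time.
Ab5→Eb5 is 75 − 80 = -5 semitones.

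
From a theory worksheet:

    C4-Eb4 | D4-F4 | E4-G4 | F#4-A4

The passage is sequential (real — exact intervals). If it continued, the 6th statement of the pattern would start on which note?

With a 2-note motive the entries are C4, D4, E4, F#4, each up a 2nd from the previous.
Continuing: G#4 → A#4. Statement 6 starts on A#4.

A#4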